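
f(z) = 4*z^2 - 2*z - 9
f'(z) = 8*z - 2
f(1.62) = -1.74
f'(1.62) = 10.96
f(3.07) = 22.56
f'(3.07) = 22.56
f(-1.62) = 4.74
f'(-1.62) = -14.96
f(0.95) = -7.29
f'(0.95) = 5.60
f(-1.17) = -1.18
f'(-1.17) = -11.36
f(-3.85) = 57.99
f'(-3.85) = -32.80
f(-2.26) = 15.95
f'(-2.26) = -20.08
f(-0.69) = -5.72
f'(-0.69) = -7.52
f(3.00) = 21.00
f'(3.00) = 22.00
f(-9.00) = 333.00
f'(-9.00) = -74.00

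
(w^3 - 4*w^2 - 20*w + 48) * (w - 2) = w^4 - 6*w^3 - 12*w^2 + 88*w - 96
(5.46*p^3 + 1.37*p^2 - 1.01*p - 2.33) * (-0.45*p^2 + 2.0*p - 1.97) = -2.457*p^5 + 10.3035*p^4 - 7.5617*p^3 - 3.6704*p^2 - 2.6703*p + 4.5901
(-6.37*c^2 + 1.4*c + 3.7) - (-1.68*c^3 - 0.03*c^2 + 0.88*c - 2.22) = 1.68*c^3 - 6.34*c^2 + 0.52*c + 5.92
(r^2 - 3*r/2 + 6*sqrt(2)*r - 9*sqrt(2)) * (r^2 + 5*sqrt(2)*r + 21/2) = r^4 - 3*r^3/2 + 11*sqrt(2)*r^3 - 33*sqrt(2)*r^2/2 + 141*r^2/2 - 423*r/4 + 63*sqrt(2)*r - 189*sqrt(2)/2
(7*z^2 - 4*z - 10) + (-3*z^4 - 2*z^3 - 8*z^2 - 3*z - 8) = -3*z^4 - 2*z^3 - z^2 - 7*z - 18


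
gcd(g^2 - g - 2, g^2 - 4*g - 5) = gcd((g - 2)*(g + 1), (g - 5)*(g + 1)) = g + 1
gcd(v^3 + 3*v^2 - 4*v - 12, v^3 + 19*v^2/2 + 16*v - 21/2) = v + 3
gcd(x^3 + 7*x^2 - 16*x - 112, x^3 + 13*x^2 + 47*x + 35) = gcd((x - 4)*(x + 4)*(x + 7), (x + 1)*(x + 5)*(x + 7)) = x + 7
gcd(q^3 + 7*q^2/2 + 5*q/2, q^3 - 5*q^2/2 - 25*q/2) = q^2 + 5*q/2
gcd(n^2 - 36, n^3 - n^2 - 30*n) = n - 6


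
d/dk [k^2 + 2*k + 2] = 2*k + 2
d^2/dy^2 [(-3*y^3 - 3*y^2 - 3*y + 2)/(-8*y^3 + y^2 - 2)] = 2*(216*y^6 + 576*y^5 - 1128*y^4 - 199*y^3 - 276*y^2 + 150*y + 8)/(512*y^9 - 192*y^8 + 24*y^7 + 383*y^6 - 96*y^5 + 6*y^4 + 96*y^3 - 12*y^2 + 8)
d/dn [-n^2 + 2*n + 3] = 2 - 2*n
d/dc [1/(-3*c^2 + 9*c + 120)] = (2*c - 3)/(3*(-c^2 + 3*c + 40)^2)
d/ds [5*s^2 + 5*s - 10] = 10*s + 5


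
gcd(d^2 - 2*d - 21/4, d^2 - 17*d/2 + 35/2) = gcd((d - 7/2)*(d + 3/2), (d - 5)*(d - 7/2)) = d - 7/2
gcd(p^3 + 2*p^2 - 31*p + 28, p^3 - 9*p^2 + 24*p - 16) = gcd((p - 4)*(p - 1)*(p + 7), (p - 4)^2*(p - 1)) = p^2 - 5*p + 4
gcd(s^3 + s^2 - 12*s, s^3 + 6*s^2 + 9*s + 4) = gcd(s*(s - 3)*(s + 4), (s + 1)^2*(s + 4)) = s + 4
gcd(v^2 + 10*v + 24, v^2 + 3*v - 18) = v + 6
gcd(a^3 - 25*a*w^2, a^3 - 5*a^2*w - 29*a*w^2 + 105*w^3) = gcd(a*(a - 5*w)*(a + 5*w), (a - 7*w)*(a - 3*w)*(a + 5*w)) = a + 5*w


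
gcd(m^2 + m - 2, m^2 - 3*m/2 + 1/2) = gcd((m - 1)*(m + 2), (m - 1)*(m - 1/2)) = m - 1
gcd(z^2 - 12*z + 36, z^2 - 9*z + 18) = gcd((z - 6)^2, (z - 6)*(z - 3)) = z - 6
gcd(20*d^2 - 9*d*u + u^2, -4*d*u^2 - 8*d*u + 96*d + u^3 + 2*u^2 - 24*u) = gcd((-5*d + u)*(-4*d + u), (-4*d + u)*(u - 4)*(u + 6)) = -4*d + u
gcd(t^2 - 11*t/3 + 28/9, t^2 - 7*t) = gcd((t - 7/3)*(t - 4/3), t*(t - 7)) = 1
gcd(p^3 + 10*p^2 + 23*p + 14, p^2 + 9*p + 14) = p^2 + 9*p + 14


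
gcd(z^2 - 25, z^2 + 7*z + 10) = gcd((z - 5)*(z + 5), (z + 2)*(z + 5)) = z + 5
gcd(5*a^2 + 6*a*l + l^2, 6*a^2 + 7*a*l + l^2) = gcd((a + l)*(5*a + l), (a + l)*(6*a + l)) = a + l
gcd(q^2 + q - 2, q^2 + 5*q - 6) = q - 1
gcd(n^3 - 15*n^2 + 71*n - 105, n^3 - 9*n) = n - 3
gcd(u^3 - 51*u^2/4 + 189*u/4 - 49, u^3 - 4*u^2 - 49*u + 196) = u^2 - 11*u + 28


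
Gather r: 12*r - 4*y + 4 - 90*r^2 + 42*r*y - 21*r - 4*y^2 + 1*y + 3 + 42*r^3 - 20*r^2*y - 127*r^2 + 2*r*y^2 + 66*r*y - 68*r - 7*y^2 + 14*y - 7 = 42*r^3 + r^2*(-20*y - 217) + r*(2*y^2 + 108*y - 77) - 11*y^2 + 11*y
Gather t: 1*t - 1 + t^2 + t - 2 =t^2 + 2*t - 3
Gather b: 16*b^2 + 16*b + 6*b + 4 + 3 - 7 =16*b^2 + 22*b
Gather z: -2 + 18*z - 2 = 18*z - 4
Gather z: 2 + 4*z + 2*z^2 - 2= 2*z^2 + 4*z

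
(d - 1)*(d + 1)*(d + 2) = d^3 + 2*d^2 - d - 2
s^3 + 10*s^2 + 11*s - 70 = (s - 2)*(s + 5)*(s + 7)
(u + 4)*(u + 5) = u^2 + 9*u + 20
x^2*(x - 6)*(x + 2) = x^4 - 4*x^3 - 12*x^2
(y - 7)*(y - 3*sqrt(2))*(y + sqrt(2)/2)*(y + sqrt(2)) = y^4 - 7*y^3 - 3*sqrt(2)*y^3/2 - 8*y^2 + 21*sqrt(2)*y^2/2 - 3*sqrt(2)*y + 56*y + 21*sqrt(2)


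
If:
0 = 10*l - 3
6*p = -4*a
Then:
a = -3*p/2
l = 3/10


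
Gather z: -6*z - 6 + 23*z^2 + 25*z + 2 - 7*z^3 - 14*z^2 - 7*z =-7*z^3 + 9*z^2 + 12*z - 4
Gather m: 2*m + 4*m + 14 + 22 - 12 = 6*m + 24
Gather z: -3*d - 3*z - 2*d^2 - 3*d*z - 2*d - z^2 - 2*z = -2*d^2 - 5*d - z^2 + z*(-3*d - 5)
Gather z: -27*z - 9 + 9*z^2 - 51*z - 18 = 9*z^2 - 78*z - 27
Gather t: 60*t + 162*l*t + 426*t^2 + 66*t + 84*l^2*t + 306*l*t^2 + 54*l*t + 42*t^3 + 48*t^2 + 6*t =42*t^3 + t^2*(306*l + 474) + t*(84*l^2 + 216*l + 132)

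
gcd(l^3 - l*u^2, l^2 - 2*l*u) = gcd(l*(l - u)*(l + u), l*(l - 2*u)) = l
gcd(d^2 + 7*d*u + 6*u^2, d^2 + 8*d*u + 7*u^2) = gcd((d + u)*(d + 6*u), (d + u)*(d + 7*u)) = d + u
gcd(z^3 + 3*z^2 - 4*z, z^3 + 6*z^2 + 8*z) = z^2 + 4*z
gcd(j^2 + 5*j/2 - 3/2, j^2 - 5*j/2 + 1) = j - 1/2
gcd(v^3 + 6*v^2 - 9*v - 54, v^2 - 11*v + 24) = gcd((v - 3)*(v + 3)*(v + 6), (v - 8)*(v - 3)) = v - 3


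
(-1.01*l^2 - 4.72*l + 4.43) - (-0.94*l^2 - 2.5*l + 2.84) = -0.0700000000000001*l^2 - 2.22*l + 1.59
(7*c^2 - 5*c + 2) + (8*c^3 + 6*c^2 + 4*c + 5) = 8*c^3 + 13*c^2 - c + 7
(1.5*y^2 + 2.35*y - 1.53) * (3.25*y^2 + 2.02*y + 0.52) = 4.875*y^4 + 10.6675*y^3 + 0.5545*y^2 - 1.8686*y - 0.7956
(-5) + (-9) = -14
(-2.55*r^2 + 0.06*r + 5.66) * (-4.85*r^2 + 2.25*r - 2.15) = 12.3675*r^4 - 6.0285*r^3 - 21.8335*r^2 + 12.606*r - 12.169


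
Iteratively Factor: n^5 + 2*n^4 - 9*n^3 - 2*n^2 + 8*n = (n - 2)*(n^4 + 4*n^3 - n^2 - 4*n) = n*(n - 2)*(n^3 + 4*n^2 - n - 4) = n*(n - 2)*(n + 1)*(n^2 + 3*n - 4) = n*(n - 2)*(n - 1)*(n + 1)*(n + 4)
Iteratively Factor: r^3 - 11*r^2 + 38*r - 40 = (r - 4)*(r^2 - 7*r + 10) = (r - 5)*(r - 4)*(r - 2)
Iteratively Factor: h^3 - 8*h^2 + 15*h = (h)*(h^2 - 8*h + 15) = h*(h - 3)*(h - 5)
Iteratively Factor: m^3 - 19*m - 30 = (m + 2)*(m^2 - 2*m - 15) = (m + 2)*(m + 3)*(m - 5)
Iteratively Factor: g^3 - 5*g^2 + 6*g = (g - 3)*(g^2 - 2*g) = g*(g - 3)*(g - 2)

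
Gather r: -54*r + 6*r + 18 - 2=16 - 48*r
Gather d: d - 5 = d - 5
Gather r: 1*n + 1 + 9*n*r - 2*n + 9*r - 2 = -n + r*(9*n + 9) - 1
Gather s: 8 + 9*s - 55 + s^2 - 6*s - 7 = s^2 + 3*s - 54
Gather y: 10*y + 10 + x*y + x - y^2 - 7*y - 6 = x - y^2 + y*(x + 3) + 4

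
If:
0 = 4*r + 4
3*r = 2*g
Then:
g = -3/2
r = -1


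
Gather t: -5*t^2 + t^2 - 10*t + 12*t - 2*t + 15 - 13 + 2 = 4 - 4*t^2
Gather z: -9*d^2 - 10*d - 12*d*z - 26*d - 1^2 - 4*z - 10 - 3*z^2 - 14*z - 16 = -9*d^2 - 36*d - 3*z^2 + z*(-12*d - 18) - 27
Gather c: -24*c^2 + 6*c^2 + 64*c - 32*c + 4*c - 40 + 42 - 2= -18*c^2 + 36*c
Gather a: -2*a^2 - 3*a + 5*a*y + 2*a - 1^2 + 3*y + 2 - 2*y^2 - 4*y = -2*a^2 + a*(5*y - 1) - 2*y^2 - y + 1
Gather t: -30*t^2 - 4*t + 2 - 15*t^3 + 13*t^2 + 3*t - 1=-15*t^3 - 17*t^2 - t + 1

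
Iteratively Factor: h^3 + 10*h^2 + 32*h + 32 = (h + 2)*(h^2 + 8*h + 16) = (h + 2)*(h + 4)*(h + 4)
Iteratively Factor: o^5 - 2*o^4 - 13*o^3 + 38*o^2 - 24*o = (o)*(o^4 - 2*o^3 - 13*o^2 + 38*o - 24) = o*(o - 3)*(o^3 + o^2 - 10*o + 8) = o*(o - 3)*(o - 1)*(o^2 + 2*o - 8) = o*(o - 3)*(o - 2)*(o - 1)*(o + 4)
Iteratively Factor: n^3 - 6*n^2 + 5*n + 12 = (n + 1)*(n^2 - 7*n + 12) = (n - 3)*(n + 1)*(n - 4)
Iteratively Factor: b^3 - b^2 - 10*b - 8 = (b + 2)*(b^2 - 3*b - 4) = (b + 1)*(b + 2)*(b - 4)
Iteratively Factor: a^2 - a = (a)*(a - 1)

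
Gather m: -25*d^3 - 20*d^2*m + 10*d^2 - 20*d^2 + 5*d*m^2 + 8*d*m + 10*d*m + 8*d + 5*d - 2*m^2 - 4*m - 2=-25*d^3 - 10*d^2 + 13*d + m^2*(5*d - 2) + m*(-20*d^2 + 18*d - 4) - 2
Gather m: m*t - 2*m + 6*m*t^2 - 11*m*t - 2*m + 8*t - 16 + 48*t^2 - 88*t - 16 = m*(6*t^2 - 10*t - 4) + 48*t^2 - 80*t - 32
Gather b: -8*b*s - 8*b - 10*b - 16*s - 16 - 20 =b*(-8*s - 18) - 16*s - 36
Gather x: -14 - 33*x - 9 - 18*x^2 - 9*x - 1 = -18*x^2 - 42*x - 24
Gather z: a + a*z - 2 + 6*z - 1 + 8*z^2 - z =a + 8*z^2 + z*(a + 5) - 3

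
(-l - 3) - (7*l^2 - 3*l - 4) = -7*l^2 + 2*l + 1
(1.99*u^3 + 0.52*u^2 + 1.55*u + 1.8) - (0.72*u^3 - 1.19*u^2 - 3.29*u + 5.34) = 1.27*u^3 + 1.71*u^2 + 4.84*u - 3.54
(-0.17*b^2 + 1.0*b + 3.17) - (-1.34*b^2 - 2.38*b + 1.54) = 1.17*b^2 + 3.38*b + 1.63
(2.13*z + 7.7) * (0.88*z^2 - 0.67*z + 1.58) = 1.8744*z^3 + 5.3489*z^2 - 1.7936*z + 12.166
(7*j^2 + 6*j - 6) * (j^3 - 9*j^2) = 7*j^5 - 57*j^4 - 60*j^3 + 54*j^2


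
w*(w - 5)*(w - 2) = w^3 - 7*w^2 + 10*w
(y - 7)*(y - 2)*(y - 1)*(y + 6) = y^4 - 4*y^3 - 37*y^2 + 124*y - 84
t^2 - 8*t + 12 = (t - 6)*(t - 2)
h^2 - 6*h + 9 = (h - 3)^2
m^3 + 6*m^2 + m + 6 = (m + 6)*(m - I)*(m + I)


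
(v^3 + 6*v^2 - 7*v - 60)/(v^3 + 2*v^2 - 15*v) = (v + 4)/v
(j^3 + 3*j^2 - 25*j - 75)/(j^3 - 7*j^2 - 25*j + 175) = (j + 3)/(j - 7)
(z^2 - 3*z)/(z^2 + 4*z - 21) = z/(z + 7)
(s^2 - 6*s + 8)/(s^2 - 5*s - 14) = (-s^2 + 6*s - 8)/(-s^2 + 5*s + 14)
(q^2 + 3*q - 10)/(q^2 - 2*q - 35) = (q - 2)/(q - 7)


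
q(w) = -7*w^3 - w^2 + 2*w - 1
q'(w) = -21*w^2 - 2*w + 2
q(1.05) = -8.11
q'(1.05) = -23.25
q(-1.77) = 31.14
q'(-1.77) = -60.25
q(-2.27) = 71.19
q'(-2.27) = -101.67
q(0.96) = -6.19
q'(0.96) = -19.27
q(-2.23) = 67.19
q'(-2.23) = -97.97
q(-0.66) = -0.74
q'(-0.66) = -5.83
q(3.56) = -322.38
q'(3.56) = -271.27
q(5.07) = -928.83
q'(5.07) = -547.94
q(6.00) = -1537.00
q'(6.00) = -766.00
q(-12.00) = 11927.00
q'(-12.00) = -2998.00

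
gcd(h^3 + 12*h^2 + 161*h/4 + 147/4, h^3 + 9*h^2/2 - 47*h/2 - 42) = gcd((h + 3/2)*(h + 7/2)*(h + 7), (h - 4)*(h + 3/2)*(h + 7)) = h^2 + 17*h/2 + 21/2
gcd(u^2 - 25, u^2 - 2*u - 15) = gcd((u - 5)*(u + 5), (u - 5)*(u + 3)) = u - 5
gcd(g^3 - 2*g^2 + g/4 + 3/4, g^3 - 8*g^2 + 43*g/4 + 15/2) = g + 1/2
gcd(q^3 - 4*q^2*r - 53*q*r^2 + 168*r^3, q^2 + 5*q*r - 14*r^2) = q + 7*r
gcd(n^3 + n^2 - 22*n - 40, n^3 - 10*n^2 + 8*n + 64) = n + 2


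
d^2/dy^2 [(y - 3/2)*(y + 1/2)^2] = 6*y - 1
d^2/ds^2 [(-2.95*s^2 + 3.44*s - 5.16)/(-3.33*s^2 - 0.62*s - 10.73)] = (-88.472772*s^3 - 289.124586*s^2 + 801.405792*s + 360.278118)/(36.926037*s^6 + 20.625354*s^5 + 360.791847*s^4 + 133.157276*s^3 + 1162.551507*s^2 + 214.147194*s + 1235.376017)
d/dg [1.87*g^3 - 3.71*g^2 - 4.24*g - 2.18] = 5.61*g^2 - 7.42*g - 4.24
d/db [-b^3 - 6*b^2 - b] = -3*b^2 - 12*b - 1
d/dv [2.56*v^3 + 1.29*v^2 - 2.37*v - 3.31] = 7.68*v^2 + 2.58*v - 2.37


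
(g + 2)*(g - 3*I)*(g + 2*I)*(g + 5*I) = g^4 + 2*g^3 + 4*I*g^3 + 11*g^2 + 8*I*g^2 + 22*g + 30*I*g + 60*I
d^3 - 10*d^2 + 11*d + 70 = (d - 7)*(d - 5)*(d + 2)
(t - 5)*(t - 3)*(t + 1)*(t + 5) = t^4 - 2*t^3 - 28*t^2 + 50*t + 75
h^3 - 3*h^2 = h^2*(h - 3)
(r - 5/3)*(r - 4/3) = r^2 - 3*r + 20/9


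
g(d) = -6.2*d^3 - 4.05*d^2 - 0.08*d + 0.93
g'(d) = -18.6*d^2 - 8.1*d - 0.08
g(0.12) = 0.85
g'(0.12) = -1.32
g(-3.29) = 178.15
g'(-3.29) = -174.76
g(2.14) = -78.55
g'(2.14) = -102.59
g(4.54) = -663.09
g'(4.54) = -420.23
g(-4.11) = 363.29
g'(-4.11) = -280.98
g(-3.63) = 244.41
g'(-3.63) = -215.77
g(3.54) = -325.15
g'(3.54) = -261.84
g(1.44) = -26.10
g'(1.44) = -50.31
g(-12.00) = 10132.29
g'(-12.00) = -2581.28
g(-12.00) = 10132.29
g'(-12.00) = -2581.28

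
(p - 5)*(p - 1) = p^2 - 6*p + 5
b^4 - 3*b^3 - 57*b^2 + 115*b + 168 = (b - 8)*(b - 3)*(b + 1)*(b + 7)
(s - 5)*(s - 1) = s^2 - 6*s + 5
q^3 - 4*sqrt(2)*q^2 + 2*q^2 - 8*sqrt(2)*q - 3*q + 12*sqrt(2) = (q - 1)*(q + 3)*(q - 4*sqrt(2))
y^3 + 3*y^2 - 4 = (y - 1)*(y + 2)^2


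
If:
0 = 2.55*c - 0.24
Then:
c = 0.09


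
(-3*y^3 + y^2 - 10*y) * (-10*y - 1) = 30*y^4 - 7*y^3 + 99*y^2 + 10*y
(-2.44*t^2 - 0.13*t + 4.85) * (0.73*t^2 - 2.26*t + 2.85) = -1.7812*t^4 + 5.4195*t^3 - 3.1197*t^2 - 11.3315*t + 13.8225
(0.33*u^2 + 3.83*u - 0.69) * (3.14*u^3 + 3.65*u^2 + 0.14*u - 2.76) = 1.0362*u^5 + 13.2307*u^4 + 11.8591*u^3 - 2.8931*u^2 - 10.6674*u + 1.9044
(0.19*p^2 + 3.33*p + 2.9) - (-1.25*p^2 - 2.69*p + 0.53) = 1.44*p^2 + 6.02*p + 2.37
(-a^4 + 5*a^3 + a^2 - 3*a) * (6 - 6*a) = 6*a^5 - 36*a^4 + 24*a^3 + 24*a^2 - 18*a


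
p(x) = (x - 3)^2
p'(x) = 2*x - 6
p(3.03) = 0.00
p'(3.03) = 0.06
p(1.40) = 2.56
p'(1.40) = -3.20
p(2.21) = 0.62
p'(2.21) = -1.58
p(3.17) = 0.03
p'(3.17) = 0.34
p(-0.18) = 10.11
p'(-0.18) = -6.36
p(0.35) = 7.02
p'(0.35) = -5.30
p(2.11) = 0.79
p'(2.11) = -1.78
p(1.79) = 1.46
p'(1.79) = -2.42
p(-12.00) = 225.00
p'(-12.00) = -30.00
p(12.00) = 81.00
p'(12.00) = 18.00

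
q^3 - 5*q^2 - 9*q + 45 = (q - 5)*(q - 3)*(q + 3)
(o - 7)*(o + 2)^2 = o^3 - 3*o^2 - 24*o - 28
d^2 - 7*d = d*(d - 7)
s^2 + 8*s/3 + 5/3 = (s + 1)*(s + 5/3)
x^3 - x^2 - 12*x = x*(x - 4)*(x + 3)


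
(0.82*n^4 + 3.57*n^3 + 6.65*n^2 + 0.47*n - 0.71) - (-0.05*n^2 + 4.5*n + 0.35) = 0.82*n^4 + 3.57*n^3 + 6.7*n^2 - 4.03*n - 1.06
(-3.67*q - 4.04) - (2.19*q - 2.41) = -5.86*q - 1.63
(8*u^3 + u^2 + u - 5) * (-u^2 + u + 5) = -8*u^5 + 7*u^4 + 40*u^3 + 11*u^2 - 25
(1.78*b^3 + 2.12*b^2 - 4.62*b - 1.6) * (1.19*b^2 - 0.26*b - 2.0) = 2.1182*b^5 + 2.06*b^4 - 9.609*b^3 - 4.9428*b^2 + 9.656*b + 3.2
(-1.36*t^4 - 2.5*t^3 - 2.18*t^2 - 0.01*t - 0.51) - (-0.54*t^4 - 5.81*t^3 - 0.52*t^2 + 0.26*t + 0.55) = -0.82*t^4 + 3.31*t^3 - 1.66*t^2 - 0.27*t - 1.06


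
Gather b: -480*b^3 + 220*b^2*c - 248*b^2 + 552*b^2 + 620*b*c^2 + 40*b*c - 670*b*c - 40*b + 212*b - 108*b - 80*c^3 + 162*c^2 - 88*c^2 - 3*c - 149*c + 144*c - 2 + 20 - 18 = -480*b^3 + b^2*(220*c + 304) + b*(620*c^2 - 630*c + 64) - 80*c^3 + 74*c^2 - 8*c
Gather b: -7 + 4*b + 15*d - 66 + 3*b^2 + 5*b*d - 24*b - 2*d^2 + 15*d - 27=3*b^2 + b*(5*d - 20) - 2*d^2 + 30*d - 100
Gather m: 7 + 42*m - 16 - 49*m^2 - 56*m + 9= -49*m^2 - 14*m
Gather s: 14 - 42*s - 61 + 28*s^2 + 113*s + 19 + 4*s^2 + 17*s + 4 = 32*s^2 + 88*s - 24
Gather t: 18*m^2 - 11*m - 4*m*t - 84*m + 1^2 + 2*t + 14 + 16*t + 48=18*m^2 - 95*m + t*(18 - 4*m) + 63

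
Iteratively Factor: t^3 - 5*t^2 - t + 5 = (t - 1)*(t^2 - 4*t - 5) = (t - 1)*(t + 1)*(t - 5)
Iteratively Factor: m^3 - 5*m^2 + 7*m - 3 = (m - 1)*(m^2 - 4*m + 3) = (m - 1)^2*(m - 3)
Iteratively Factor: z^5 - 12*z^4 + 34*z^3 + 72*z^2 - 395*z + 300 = (z + 3)*(z^4 - 15*z^3 + 79*z^2 - 165*z + 100) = (z - 1)*(z + 3)*(z^3 - 14*z^2 + 65*z - 100) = (z - 5)*(z - 1)*(z + 3)*(z^2 - 9*z + 20) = (z - 5)*(z - 4)*(z - 1)*(z + 3)*(z - 5)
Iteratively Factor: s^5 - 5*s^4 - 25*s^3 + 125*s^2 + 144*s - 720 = (s - 3)*(s^4 - 2*s^3 - 31*s^2 + 32*s + 240) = (s - 3)*(s + 3)*(s^3 - 5*s^2 - 16*s + 80) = (s - 5)*(s - 3)*(s + 3)*(s^2 - 16) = (s - 5)*(s - 3)*(s + 3)*(s + 4)*(s - 4)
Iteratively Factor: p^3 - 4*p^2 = (p)*(p^2 - 4*p) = p*(p - 4)*(p)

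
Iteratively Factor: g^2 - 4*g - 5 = (g + 1)*(g - 5)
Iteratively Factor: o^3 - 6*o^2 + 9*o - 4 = (o - 1)*(o^2 - 5*o + 4) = (o - 1)^2*(o - 4)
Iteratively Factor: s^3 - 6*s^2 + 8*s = (s - 2)*(s^2 - 4*s) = s*(s - 2)*(s - 4)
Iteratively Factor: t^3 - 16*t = (t)*(t^2 - 16) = t*(t - 4)*(t + 4)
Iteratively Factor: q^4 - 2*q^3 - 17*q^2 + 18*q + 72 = (q - 4)*(q^3 + 2*q^2 - 9*q - 18) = (q - 4)*(q + 3)*(q^2 - q - 6) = (q - 4)*(q - 3)*(q + 3)*(q + 2)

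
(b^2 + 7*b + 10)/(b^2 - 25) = (b + 2)/(b - 5)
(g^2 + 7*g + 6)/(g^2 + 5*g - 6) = (g + 1)/(g - 1)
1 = 1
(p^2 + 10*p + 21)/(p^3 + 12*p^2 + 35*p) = (p + 3)/(p*(p + 5))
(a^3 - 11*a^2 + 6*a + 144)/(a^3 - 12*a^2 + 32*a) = (a^2 - 3*a - 18)/(a*(a - 4))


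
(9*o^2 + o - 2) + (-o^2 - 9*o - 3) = 8*o^2 - 8*o - 5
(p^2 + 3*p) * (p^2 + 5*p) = p^4 + 8*p^3 + 15*p^2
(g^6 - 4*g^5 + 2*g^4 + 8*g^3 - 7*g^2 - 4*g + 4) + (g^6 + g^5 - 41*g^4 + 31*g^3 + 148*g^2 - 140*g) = 2*g^6 - 3*g^5 - 39*g^4 + 39*g^3 + 141*g^2 - 144*g + 4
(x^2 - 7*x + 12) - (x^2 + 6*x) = 12 - 13*x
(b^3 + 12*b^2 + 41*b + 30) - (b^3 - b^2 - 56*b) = 13*b^2 + 97*b + 30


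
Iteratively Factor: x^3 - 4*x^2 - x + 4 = (x - 1)*(x^2 - 3*x - 4) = (x - 1)*(x + 1)*(x - 4)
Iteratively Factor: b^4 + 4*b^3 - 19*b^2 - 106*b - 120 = (b + 2)*(b^3 + 2*b^2 - 23*b - 60) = (b + 2)*(b + 4)*(b^2 - 2*b - 15) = (b - 5)*(b + 2)*(b + 4)*(b + 3)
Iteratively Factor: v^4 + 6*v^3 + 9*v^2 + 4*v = (v + 4)*(v^3 + 2*v^2 + v) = v*(v + 4)*(v^2 + 2*v + 1) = v*(v + 1)*(v + 4)*(v + 1)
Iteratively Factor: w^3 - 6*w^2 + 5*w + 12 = (w - 3)*(w^2 - 3*w - 4) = (w - 3)*(w + 1)*(w - 4)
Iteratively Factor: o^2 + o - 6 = (o - 2)*(o + 3)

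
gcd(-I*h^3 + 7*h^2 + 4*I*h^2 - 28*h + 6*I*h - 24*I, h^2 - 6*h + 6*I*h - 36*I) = h + 6*I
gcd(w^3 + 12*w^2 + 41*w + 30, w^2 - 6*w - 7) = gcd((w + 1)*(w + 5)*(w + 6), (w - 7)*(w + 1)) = w + 1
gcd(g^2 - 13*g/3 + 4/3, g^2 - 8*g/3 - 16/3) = g - 4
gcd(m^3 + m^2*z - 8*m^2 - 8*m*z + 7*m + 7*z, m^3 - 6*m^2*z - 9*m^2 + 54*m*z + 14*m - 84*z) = m - 7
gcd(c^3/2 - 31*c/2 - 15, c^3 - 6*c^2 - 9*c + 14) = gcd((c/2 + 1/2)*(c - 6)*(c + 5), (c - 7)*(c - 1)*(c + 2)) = 1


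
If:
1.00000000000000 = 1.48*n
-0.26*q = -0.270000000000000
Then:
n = 0.68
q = 1.04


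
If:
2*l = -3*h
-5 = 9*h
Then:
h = -5/9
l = 5/6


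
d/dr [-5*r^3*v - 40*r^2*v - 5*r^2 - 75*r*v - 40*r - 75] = -15*r^2*v - 80*r*v - 10*r - 75*v - 40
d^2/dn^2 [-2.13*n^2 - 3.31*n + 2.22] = -4.26000000000000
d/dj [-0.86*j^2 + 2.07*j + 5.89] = 2.07 - 1.72*j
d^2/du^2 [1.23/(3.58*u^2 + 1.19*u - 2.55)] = (-31.528344*u^2 - 10.480092*u + 1.23*(7.16*u + 1.19)*(14.32*u + 2.38) + 22.45734)/(3.58*u^2 + 1.19*u - 2.55)^3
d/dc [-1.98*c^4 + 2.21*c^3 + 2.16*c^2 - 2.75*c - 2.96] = -7.92*c^3 + 6.63*c^2 + 4.32*c - 2.75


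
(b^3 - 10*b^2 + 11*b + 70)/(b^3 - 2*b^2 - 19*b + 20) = (b^2 - 5*b - 14)/(b^2 + 3*b - 4)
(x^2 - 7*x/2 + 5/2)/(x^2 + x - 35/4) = 2*(x - 1)/(2*x + 7)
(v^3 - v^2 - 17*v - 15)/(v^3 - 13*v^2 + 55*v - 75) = (v^2 + 4*v + 3)/(v^2 - 8*v + 15)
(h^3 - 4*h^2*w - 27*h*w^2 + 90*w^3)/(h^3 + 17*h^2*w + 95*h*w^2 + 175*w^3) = (h^2 - 9*h*w + 18*w^2)/(h^2 + 12*h*w + 35*w^2)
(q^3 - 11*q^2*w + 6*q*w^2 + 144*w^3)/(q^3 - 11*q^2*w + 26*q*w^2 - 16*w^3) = (q^2 - 3*q*w - 18*w^2)/(q^2 - 3*q*w + 2*w^2)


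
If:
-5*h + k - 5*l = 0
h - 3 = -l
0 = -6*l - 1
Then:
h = 19/6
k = 15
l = -1/6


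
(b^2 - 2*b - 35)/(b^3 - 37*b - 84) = (b + 5)/(b^2 + 7*b + 12)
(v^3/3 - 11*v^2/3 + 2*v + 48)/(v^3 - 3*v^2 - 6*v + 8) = (v^3 - 11*v^2 + 6*v + 144)/(3*(v^3 - 3*v^2 - 6*v + 8))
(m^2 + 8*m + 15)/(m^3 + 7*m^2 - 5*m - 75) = (m + 3)/(m^2 + 2*m - 15)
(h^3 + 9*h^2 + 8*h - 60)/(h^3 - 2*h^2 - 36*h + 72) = (h + 5)/(h - 6)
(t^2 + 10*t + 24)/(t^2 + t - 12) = (t + 6)/(t - 3)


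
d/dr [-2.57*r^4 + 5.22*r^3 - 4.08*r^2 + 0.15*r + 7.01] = -10.28*r^3 + 15.66*r^2 - 8.16*r + 0.15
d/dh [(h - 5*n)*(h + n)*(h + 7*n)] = 3*h^2 + 6*h*n - 33*n^2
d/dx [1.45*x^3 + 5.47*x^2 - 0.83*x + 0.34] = 4.35*x^2 + 10.94*x - 0.83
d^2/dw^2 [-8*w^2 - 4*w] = -16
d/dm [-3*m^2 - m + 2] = -6*m - 1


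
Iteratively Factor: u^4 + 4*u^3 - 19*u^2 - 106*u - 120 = (u - 5)*(u^3 + 9*u^2 + 26*u + 24) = (u - 5)*(u + 3)*(u^2 + 6*u + 8) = (u - 5)*(u + 2)*(u + 3)*(u + 4)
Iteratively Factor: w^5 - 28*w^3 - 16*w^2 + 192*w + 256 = (w - 4)*(w^4 + 4*w^3 - 12*w^2 - 64*w - 64) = (w - 4)^2*(w^3 + 8*w^2 + 20*w + 16) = (w - 4)^2*(w + 4)*(w^2 + 4*w + 4) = (w - 4)^2*(w + 2)*(w + 4)*(w + 2)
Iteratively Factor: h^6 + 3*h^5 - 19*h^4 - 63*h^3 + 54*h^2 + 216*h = (h)*(h^5 + 3*h^4 - 19*h^3 - 63*h^2 + 54*h + 216) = h*(h - 2)*(h^4 + 5*h^3 - 9*h^2 - 81*h - 108) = h*(h - 2)*(h + 3)*(h^3 + 2*h^2 - 15*h - 36) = h*(h - 2)*(h + 3)^2*(h^2 - h - 12) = h*(h - 2)*(h + 3)^3*(h - 4)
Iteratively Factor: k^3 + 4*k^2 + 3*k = (k + 1)*(k^2 + 3*k) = (k + 1)*(k + 3)*(k)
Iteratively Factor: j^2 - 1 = (j - 1)*(j + 1)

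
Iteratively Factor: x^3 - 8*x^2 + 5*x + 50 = (x - 5)*(x^2 - 3*x - 10) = (x - 5)^2*(x + 2)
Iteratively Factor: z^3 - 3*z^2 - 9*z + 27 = (z - 3)*(z^2 - 9) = (z - 3)^2*(z + 3)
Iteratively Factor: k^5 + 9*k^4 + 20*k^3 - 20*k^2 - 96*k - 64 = (k + 4)*(k^4 + 5*k^3 - 20*k - 16) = (k + 2)*(k + 4)*(k^3 + 3*k^2 - 6*k - 8) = (k - 2)*(k + 2)*(k + 4)*(k^2 + 5*k + 4) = (k - 2)*(k + 2)*(k + 4)^2*(k + 1)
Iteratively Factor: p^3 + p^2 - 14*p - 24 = (p - 4)*(p^2 + 5*p + 6) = (p - 4)*(p + 3)*(p + 2)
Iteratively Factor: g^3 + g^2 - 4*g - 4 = (g - 2)*(g^2 + 3*g + 2) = (g - 2)*(g + 2)*(g + 1)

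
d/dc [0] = 0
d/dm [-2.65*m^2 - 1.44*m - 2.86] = -5.3*m - 1.44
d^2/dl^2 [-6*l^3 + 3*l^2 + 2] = 6 - 36*l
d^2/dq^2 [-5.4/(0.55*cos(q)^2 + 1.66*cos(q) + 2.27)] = (6.534*(1 - cos(q)^2)^2 + 14.7906*cos(q)^3 - 8.82036000000001*cos(q)^2 - 49.92948*cos(q) - 22.81068)/(0.55*cos(q)^2 + 1.66*cos(q) + 2.27)^3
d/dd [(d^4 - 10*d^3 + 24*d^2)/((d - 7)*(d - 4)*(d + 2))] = d*(d^3 - 10*d^2 - 12*d + 168)/(d^4 - 10*d^3 - 3*d^2 + 140*d + 196)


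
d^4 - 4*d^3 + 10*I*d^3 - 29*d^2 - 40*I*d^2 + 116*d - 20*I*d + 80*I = (d - 4)*(d + I)*(d + 4*I)*(d + 5*I)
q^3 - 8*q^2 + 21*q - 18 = (q - 3)^2*(q - 2)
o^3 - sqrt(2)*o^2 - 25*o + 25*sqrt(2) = (o - 5)*(o + 5)*(o - sqrt(2))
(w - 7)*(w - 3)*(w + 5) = w^3 - 5*w^2 - 29*w + 105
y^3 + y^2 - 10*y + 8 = (y - 2)*(y - 1)*(y + 4)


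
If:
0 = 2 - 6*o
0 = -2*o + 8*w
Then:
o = 1/3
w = 1/12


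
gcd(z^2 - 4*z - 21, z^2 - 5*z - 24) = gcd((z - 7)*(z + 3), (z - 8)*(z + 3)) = z + 3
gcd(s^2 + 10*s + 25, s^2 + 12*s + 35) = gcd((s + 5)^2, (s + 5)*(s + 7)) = s + 5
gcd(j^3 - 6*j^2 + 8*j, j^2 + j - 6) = j - 2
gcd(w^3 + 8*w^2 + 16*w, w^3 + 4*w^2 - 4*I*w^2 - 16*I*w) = w^2 + 4*w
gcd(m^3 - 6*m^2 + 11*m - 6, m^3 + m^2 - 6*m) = m - 2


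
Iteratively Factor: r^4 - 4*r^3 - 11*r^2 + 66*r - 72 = (r + 4)*(r^3 - 8*r^2 + 21*r - 18) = (r - 3)*(r + 4)*(r^2 - 5*r + 6) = (r - 3)^2*(r + 4)*(r - 2)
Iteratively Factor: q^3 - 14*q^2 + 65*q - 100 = (q - 5)*(q^2 - 9*q + 20) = (q - 5)^2*(q - 4)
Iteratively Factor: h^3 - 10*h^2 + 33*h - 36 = (h - 4)*(h^2 - 6*h + 9) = (h - 4)*(h - 3)*(h - 3)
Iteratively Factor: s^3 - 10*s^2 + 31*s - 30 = (s - 2)*(s^2 - 8*s + 15) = (s - 3)*(s - 2)*(s - 5)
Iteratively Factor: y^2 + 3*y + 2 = (y + 1)*(y + 2)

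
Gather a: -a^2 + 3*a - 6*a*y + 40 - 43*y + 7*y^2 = -a^2 + a*(3 - 6*y) + 7*y^2 - 43*y + 40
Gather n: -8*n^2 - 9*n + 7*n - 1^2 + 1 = -8*n^2 - 2*n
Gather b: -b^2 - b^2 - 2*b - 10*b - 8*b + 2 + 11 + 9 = -2*b^2 - 20*b + 22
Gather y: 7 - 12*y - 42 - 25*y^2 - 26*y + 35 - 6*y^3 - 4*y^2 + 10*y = -6*y^3 - 29*y^2 - 28*y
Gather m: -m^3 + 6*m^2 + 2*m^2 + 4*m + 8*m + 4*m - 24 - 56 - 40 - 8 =-m^3 + 8*m^2 + 16*m - 128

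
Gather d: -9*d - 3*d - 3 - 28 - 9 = -12*d - 40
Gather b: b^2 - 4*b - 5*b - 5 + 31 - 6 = b^2 - 9*b + 20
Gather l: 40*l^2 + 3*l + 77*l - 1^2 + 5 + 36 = 40*l^2 + 80*l + 40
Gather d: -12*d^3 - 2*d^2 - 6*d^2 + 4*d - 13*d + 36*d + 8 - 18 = -12*d^3 - 8*d^2 + 27*d - 10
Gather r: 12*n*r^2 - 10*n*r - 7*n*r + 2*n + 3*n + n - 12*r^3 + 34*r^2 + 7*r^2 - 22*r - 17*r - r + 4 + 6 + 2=6*n - 12*r^3 + r^2*(12*n + 41) + r*(-17*n - 40) + 12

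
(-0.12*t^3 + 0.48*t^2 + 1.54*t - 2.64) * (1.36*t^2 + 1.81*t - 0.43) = -0.1632*t^5 + 0.4356*t^4 + 3.0148*t^3 - 1.0094*t^2 - 5.4406*t + 1.1352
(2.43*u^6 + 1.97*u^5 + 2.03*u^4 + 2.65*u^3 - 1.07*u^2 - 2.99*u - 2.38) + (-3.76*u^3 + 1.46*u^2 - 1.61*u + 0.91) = 2.43*u^6 + 1.97*u^5 + 2.03*u^4 - 1.11*u^3 + 0.39*u^2 - 4.6*u - 1.47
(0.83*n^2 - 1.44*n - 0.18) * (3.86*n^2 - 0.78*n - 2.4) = 3.2038*n^4 - 6.2058*n^3 - 1.5636*n^2 + 3.5964*n + 0.432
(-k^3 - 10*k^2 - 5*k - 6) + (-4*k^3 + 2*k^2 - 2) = -5*k^3 - 8*k^2 - 5*k - 8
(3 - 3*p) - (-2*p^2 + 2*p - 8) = 2*p^2 - 5*p + 11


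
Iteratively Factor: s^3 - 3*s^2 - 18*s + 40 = (s + 4)*(s^2 - 7*s + 10) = (s - 2)*(s + 4)*(s - 5)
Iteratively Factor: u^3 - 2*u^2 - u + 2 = (u - 1)*(u^2 - u - 2) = (u - 1)*(u + 1)*(u - 2)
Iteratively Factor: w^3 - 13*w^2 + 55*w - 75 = (w - 5)*(w^2 - 8*w + 15) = (w - 5)*(w - 3)*(w - 5)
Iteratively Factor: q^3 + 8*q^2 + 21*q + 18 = (q + 3)*(q^2 + 5*q + 6) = (q + 3)^2*(q + 2)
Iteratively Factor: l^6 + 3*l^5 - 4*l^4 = (l)*(l^5 + 3*l^4 - 4*l^3) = l^2*(l^4 + 3*l^3 - 4*l^2) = l^2*(l - 1)*(l^3 + 4*l^2) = l^3*(l - 1)*(l^2 + 4*l) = l^4*(l - 1)*(l + 4)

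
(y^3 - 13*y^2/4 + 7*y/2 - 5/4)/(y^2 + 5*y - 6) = (4*y^2 - 9*y + 5)/(4*(y + 6))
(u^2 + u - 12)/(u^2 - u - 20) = (u - 3)/(u - 5)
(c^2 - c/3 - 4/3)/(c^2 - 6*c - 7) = (c - 4/3)/(c - 7)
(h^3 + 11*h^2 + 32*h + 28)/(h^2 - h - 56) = (h^2 + 4*h + 4)/(h - 8)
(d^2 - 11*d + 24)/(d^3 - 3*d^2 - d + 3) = (d - 8)/(d^2 - 1)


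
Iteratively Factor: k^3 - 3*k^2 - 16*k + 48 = (k + 4)*(k^2 - 7*k + 12) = (k - 4)*(k + 4)*(k - 3)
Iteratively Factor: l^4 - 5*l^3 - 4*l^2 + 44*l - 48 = (l + 3)*(l^3 - 8*l^2 + 20*l - 16) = (l - 2)*(l + 3)*(l^2 - 6*l + 8) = (l - 4)*(l - 2)*(l + 3)*(l - 2)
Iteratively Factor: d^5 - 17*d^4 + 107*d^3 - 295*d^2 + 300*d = (d - 3)*(d^4 - 14*d^3 + 65*d^2 - 100*d) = d*(d - 3)*(d^3 - 14*d^2 + 65*d - 100) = d*(d - 5)*(d - 3)*(d^2 - 9*d + 20) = d*(d - 5)^2*(d - 3)*(d - 4)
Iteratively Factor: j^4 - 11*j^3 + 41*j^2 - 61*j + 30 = (j - 2)*(j^3 - 9*j^2 + 23*j - 15) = (j - 3)*(j - 2)*(j^2 - 6*j + 5) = (j - 3)*(j - 2)*(j - 1)*(j - 5)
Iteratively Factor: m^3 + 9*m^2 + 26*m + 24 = (m + 3)*(m^2 + 6*m + 8) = (m + 2)*(m + 3)*(m + 4)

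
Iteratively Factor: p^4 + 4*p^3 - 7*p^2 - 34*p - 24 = (p - 3)*(p^3 + 7*p^2 + 14*p + 8) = (p - 3)*(p + 4)*(p^2 + 3*p + 2) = (p - 3)*(p + 1)*(p + 4)*(p + 2)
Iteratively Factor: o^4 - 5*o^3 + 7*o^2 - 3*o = (o)*(o^3 - 5*o^2 + 7*o - 3) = o*(o - 3)*(o^2 - 2*o + 1) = o*(o - 3)*(o - 1)*(o - 1)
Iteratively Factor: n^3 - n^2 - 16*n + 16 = (n - 1)*(n^2 - 16) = (n - 1)*(n + 4)*(n - 4)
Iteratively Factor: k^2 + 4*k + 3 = (k + 3)*(k + 1)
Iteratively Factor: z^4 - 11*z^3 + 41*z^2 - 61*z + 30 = (z - 5)*(z^3 - 6*z^2 + 11*z - 6) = (z - 5)*(z - 3)*(z^2 - 3*z + 2) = (z - 5)*(z - 3)*(z - 2)*(z - 1)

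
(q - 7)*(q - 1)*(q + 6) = q^3 - 2*q^2 - 41*q + 42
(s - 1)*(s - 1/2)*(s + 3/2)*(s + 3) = s^4 + 3*s^3 - 7*s^2/4 - 9*s/2 + 9/4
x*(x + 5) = x^2 + 5*x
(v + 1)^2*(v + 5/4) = v^3 + 13*v^2/4 + 7*v/2 + 5/4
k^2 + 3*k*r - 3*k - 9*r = (k - 3)*(k + 3*r)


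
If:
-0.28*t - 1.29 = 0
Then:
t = -4.61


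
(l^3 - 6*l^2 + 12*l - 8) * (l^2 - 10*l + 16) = l^5 - 16*l^4 + 88*l^3 - 224*l^2 + 272*l - 128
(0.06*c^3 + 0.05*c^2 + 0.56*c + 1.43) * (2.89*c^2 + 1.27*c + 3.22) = 0.1734*c^5 + 0.2207*c^4 + 1.8751*c^3 + 5.0049*c^2 + 3.6193*c + 4.6046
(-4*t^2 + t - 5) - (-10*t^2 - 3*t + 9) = 6*t^2 + 4*t - 14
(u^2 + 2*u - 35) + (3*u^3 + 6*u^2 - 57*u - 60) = 3*u^3 + 7*u^2 - 55*u - 95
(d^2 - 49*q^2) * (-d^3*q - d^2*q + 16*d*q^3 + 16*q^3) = -d^5*q - d^4*q + 65*d^3*q^3 + 65*d^2*q^3 - 784*d*q^5 - 784*q^5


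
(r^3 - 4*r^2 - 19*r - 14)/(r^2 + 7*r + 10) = (r^2 - 6*r - 7)/(r + 5)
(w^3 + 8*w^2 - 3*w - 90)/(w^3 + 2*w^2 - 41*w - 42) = (w^3 + 8*w^2 - 3*w - 90)/(w^3 + 2*w^2 - 41*w - 42)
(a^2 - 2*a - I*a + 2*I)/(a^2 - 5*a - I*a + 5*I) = (a - 2)/(a - 5)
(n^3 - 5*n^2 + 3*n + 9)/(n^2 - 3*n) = n - 2 - 3/n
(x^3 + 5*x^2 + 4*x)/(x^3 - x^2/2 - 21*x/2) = 2*(x^2 + 5*x + 4)/(2*x^2 - x - 21)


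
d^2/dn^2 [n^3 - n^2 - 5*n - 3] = 6*n - 2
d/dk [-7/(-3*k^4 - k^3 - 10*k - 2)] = 7*(-12*k^3 - 3*k^2 - 10)/(3*k^4 + k^3 + 10*k + 2)^2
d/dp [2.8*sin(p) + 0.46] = 2.8*cos(p)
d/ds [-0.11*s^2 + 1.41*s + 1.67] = 1.41 - 0.22*s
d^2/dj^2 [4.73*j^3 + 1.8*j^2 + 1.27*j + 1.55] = 28.38*j + 3.6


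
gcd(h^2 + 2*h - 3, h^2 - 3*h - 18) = h + 3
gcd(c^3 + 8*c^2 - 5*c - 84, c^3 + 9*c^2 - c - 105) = c^2 + 4*c - 21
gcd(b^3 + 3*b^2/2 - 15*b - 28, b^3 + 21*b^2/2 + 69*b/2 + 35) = b^2 + 11*b/2 + 7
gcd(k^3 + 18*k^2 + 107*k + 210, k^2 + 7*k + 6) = k + 6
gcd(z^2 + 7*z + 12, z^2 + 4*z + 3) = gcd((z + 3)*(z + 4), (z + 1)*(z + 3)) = z + 3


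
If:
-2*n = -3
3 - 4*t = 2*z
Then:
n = 3/2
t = 3/4 - z/2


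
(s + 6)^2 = s^2 + 12*s + 36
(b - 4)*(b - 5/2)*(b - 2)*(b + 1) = b^4 - 15*b^3/2 + 29*b^2/2 + 3*b - 20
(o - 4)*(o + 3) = o^2 - o - 12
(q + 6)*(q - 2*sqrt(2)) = q^2 - 2*sqrt(2)*q + 6*q - 12*sqrt(2)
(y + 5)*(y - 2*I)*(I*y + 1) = I*y^3 + 3*y^2 + 5*I*y^2 + 15*y - 2*I*y - 10*I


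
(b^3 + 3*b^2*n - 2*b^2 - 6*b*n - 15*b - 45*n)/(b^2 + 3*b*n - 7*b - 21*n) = (b^2 - 2*b - 15)/(b - 7)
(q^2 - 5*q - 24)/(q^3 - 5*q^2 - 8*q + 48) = (q - 8)/(q^2 - 8*q + 16)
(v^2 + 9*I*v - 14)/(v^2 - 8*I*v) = (v^2 + 9*I*v - 14)/(v*(v - 8*I))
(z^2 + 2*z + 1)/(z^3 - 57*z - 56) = (z + 1)/(z^2 - z - 56)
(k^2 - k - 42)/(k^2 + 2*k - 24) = (k - 7)/(k - 4)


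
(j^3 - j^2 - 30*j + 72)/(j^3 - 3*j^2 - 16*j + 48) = (j + 6)/(j + 4)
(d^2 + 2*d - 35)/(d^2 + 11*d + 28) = (d - 5)/(d + 4)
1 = 1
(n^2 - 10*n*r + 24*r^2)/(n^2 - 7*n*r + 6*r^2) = (-n + 4*r)/(-n + r)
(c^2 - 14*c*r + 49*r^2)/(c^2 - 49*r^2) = (c - 7*r)/(c + 7*r)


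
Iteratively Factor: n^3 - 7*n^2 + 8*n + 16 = (n - 4)*(n^2 - 3*n - 4) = (n - 4)^2*(n + 1)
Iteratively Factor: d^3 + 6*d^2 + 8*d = (d + 2)*(d^2 + 4*d) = (d + 2)*(d + 4)*(d)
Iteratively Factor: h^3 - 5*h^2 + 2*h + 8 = (h + 1)*(h^2 - 6*h + 8) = (h - 4)*(h + 1)*(h - 2)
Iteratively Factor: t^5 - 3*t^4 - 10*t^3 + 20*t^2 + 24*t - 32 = (t - 4)*(t^4 + t^3 - 6*t^2 - 4*t + 8) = (t - 4)*(t - 2)*(t^3 + 3*t^2 - 4) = (t - 4)*(t - 2)*(t + 2)*(t^2 + t - 2) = (t - 4)*(t - 2)*(t + 2)^2*(t - 1)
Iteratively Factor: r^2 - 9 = (r + 3)*(r - 3)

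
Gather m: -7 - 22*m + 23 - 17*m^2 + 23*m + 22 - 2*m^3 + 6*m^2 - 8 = -2*m^3 - 11*m^2 + m + 30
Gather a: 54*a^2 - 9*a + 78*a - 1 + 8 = 54*a^2 + 69*a + 7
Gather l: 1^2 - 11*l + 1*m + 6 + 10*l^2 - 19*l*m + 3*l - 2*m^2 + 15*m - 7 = 10*l^2 + l*(-19*m - 8) - 2*m^2 + 16*m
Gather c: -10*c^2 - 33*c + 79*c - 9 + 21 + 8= -10*c^2 + 46*c + 20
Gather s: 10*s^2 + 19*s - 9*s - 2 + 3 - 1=10*s^2 + 10*s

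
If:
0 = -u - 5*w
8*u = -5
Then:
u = -5/8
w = 1/8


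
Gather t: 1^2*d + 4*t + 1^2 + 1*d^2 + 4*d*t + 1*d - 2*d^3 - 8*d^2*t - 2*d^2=-2*d^3 - d^2 + 2*d + t*(-8*d^2 + 4*d + 4) + 1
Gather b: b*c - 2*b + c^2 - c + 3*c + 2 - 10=b*(c - 2) + c^2 + 2*c - 8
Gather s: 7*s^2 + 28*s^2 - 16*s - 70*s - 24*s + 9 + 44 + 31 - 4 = 35*s^2 - 110*s + 80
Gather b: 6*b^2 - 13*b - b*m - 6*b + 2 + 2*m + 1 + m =6*b^2 + b*(-m - 19) + 3*m + 3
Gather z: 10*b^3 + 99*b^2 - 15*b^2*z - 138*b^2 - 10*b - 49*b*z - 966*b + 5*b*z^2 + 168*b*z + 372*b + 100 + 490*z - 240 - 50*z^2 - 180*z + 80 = 10*b^3 - 39*b^2 - 604*b + z^2*(5*b - 50) + z*(-15*b^2 + 119*b + 310) - 60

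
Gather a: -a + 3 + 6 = 9 - a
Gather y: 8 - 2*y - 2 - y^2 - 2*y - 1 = -y^2 - 4*y + 5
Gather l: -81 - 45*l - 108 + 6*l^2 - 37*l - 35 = 6*l^2 - 82*l - 224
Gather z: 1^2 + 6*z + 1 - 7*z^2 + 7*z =-7*z^2 + 13*z + 2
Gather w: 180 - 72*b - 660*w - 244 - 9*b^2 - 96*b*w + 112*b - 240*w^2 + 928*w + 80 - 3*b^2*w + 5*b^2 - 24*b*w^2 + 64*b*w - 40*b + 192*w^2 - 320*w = -4*b^2 + w^2*(-24*b - 48) + w*(-3*b^2 - 32*b - 52) + 16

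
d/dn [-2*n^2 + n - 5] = 1 - 4*n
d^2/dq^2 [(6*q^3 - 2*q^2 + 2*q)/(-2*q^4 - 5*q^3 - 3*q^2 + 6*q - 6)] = 4*q*(-12*q^8 + 12*q^7 + 60*q^6 - 268*q^5 + 141*q^4 + 405*q^3 - 165*q^2 + 450*q - 270)/(8*q^12 + 60*q^11 + 186*q^10 + 233*q^9 - 9*q^8 - 171*q^7 + 369*q^6 + 486*q^5 - 378*q^4 - 324*q^3 + 972*q^2 - 648*q + 216)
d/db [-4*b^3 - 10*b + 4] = -12*b^2 - 10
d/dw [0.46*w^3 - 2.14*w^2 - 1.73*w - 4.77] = 1.38*w^2 - 4.28*w - 1.73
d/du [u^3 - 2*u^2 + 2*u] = 3*u^2 - 4*u + 2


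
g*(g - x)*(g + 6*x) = g^3 + 5*g^2*x - 6*g*x^2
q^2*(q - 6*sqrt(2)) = q^3 - 6*sqrt(2)*q^2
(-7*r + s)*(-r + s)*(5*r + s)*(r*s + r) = 35*r^4*s + 35*r^4 - 33*r^3*s^2 - 33*r^3*s - 3*r^2*s^3 - 3*r^2*s^2 + r*s^4 + r*s^3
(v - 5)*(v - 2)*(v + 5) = v^3 - 2*v^2 - 25*v + 50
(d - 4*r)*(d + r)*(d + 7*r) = d^3 + 4*d^2*r - 25*d*r^2 - 28*r^3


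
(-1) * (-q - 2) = q + 2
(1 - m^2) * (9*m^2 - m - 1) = -9*m^4 + m^3 + 10*m^2 - m - 1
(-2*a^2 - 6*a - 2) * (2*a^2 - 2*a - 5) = -4*a^4 - 8*a^3 + 18*a^2 + 34*a + 10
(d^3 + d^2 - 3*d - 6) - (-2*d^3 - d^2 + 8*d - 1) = 3*d^3 + 2*d^2 - 11*d - 5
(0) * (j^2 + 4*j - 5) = 0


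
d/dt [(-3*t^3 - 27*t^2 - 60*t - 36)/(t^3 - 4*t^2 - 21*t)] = 3*(13*t^4 + 82*t^3 + 145*t^2 - 96*t - 252)/(t^2*(t^4 - 8*t^3 - 26*t^2 + 168*t + 441))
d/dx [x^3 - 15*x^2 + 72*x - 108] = 3*x^2 - 30*x + 72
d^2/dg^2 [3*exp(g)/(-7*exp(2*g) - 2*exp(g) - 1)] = (-147*exp(4*g) + 42*exp(3*g) + 126*exp(2*g) + 6*exp(g) - 3)*exp(g)/(343*exp(6*g) + 294*exp(5*g) + 231*exp(4*g) + 92*exp(3*g) + 33*exp(2*g) + 6*exp(g) + 1)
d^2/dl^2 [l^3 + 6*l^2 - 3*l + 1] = 6*l + 12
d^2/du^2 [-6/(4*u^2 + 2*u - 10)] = 6*(4*u^2 + 2*u - (4*u + 1)^2 - 10)/(2*u^2 + u - 5)^3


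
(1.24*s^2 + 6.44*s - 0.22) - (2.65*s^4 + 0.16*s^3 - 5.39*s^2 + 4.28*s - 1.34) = -2.65*s^4 - 0.16*s^3 + 6.63*s^2 + 2.16*s + 1.12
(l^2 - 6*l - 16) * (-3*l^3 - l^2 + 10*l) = -3*l^5 + 17*l^4 + 64*l^3 - 44*l^2 - 160*l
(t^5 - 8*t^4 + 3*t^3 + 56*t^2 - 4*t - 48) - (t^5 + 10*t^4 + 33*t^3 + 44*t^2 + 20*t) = -18*t^4 - 30*t^3 + 12*t^2 - 24*t - 48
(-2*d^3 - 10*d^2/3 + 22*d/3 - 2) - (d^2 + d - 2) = -2*d^3 - 13*d^2/3 + 19*d/3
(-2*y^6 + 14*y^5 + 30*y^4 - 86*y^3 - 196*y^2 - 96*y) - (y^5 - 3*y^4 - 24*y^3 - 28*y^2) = -2*y^6 + 13*y^5 + 33*y^4 - 62*y^3 - 168*y^2 - 96*y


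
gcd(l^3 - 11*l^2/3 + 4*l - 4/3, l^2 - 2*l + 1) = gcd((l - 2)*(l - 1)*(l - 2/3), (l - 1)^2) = l - 1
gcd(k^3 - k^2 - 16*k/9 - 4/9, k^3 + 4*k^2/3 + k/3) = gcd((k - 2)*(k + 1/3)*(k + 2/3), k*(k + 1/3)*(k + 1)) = k + 1/3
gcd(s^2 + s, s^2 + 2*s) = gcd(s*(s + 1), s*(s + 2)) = s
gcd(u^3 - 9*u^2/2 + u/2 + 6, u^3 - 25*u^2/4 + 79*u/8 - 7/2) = u - 4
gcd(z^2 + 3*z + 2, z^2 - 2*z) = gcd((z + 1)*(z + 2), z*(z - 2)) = 1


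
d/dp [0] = 0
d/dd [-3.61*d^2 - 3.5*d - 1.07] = -7.22*d - 3.5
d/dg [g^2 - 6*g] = 2*g - 6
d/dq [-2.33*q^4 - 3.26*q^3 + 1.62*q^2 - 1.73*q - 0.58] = -9.32*q^3 - 9.78*q^2 + 3.24*q - 1.73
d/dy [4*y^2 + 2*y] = 8*y + 2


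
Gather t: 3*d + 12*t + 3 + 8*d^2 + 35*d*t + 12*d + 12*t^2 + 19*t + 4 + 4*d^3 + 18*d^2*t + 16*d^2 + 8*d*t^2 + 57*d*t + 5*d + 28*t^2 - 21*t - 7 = 4*d^3 + 24*d^2 + 20*d + t^2*(8*d + 40) + t*(18*d^2 + 92*d + 10)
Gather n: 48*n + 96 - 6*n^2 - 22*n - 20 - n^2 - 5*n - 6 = -7*n^2 + 21*n + 70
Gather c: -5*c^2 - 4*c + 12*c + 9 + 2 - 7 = -5*c^2 + 8*c + 4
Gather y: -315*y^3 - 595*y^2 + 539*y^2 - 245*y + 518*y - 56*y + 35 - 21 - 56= -315*y^3 - 56*y^2 + 217*y - 42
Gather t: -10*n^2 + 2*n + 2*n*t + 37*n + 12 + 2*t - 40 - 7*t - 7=-10*n^2 + 39*n + t*(2*n - 5) - 35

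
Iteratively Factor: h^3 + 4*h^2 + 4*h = (h)*(h^2 + 4*h + 4) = h*(h + 2)*(h + 2)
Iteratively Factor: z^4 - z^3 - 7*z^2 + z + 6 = (z - 1)*(z^3 - 7*z - 6) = (z - 3)*(z - 1)*(z^2 + 3*z + 2) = (z - 3)*(z - 1)*(z + 1)*(z + 2)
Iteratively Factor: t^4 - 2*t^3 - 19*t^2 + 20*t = (t - 1)*(t^3 - t^2 - 20*t) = t*(t - 1)*(t^2 - t - 20) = t*(t - 5)*(t - 1)*(t + 4)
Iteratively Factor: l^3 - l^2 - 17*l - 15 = (l + 3)*(l^2 - 4*l - 5) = (l + 1)*(l + 3)*(l - 5)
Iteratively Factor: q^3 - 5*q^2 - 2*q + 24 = (q - 4)*(q^2 - q - 6) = (q - 4)*(q + 2)*(q - 3)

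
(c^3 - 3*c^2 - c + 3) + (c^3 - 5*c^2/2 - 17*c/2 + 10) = 2*c^3 - 11*c^2/2 - 19*c/2 + 13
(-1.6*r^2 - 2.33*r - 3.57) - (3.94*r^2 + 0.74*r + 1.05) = -5.54*r^2 - 3.07*r - 4.62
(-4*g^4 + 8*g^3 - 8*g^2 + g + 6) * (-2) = 8*g^4 - 16*g^3 + 16*g^2 - 2*g - 12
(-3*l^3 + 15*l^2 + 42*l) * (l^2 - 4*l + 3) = -3*l^5 + 27*l^4 - 27*l^3 - 123*l^2 + 126*l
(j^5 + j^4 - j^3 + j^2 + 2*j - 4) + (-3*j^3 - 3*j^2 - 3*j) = j^5 + j^4 - 4*j^3 - 2*j^2 - j - 4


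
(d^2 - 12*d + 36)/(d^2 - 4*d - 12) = (d - 6)/(d + 2)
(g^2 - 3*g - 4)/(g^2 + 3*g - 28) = (g + 1)/(g + 7)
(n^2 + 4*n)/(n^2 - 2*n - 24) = n/(n - 6)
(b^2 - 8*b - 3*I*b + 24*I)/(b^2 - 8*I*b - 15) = (b - 8)/(b - 5*I)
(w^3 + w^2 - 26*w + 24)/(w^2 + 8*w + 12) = (w^2 - 5*w + 4)/(w + 2)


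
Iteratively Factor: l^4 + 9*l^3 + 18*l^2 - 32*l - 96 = (l + 3)*(l^3 + 6*l^2 - 32) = (l - 2)*(l + 3)*(l^2 + 8*l + 16) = (l - 2)*(l + 3)*(l + 4)*(l + 4)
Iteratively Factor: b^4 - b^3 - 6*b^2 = (b)*(b^3 - b^2 - 6*b) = b*(b + 2)*(b^2 - 3*b) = b^2*(b + 2)*(b - 3)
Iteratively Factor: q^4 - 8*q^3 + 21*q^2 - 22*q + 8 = (q - 2)*(q^3 - 6*q^2 + 9*q - 4) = (q - 2)*(q - 1)*(q^2 - 5*q + 4) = (q - 4)*(q - 2)*(q - 1)*(q - 1)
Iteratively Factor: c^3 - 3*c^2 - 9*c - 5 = (c + 1)*(c^2 - 4*c - 5) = (c - 5)*(c + 1)*(c + 1)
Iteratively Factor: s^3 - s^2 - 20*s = (s + 4)*(s^2 - 5*s) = s*(s + 4)*(s - 5)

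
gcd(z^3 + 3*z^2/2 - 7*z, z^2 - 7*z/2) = z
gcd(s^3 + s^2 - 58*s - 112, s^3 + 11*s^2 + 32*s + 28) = s^2 + 9*s + 14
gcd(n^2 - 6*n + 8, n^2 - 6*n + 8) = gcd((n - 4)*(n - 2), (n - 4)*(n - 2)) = n^2 - 6*n + 8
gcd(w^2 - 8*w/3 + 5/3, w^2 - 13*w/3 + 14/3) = 1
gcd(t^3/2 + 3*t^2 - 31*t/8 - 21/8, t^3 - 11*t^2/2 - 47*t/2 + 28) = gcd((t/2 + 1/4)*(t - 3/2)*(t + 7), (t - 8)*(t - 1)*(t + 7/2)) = 1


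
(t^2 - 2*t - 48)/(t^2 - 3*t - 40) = (t + 6)/(t + 5)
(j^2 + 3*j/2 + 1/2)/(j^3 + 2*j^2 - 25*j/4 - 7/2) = 2*(j + 1)/(2*j^2 + 3*j - 14)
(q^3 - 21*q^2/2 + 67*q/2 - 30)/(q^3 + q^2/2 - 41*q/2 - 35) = (2*q^2 - 11*q + 12)/(2*q^2 + 11*q + 14)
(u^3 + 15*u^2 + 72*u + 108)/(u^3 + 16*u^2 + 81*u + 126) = (u + 6)/(u + 7)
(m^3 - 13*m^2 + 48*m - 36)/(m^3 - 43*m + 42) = (m - 6)/(m + 7)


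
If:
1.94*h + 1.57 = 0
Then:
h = -0.81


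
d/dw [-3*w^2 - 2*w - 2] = -6*w - 2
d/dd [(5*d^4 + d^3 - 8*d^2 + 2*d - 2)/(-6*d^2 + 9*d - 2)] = (-60*d^5 + 129*d^4 - 22*d^3 - 66*d^2 + 8*d + 14)/(36*d^4 - 108*d^3 + 105*d^2 - 36*d + 4)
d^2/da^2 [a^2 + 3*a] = 2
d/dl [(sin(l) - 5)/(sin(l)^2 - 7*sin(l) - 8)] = (10*sin(l) + cos(l)^2 - 44)*cos(l)/((sin(l) - 8)^2*(sin(l) + 1)^2)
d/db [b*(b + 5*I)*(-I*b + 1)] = -3*I*b^2 + 12*b + 5*I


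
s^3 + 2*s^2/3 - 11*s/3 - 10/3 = (s - 2)*(s + 1)*(s + 5/3)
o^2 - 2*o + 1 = (o - 1)^2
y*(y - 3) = y^2 - 3*y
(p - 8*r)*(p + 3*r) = p^2 - 5*p*r - 24*r^2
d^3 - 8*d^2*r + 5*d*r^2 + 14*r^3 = (d - 7*r)*(d - 2*r)*(d + r)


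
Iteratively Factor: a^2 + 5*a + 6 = (a + 3)*(a + 2)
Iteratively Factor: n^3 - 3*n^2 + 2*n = (n)*(n^2 - 3*n + 2) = n*(n - 2)*(n - 1)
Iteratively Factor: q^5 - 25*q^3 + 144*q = (q - 3)*(q^4 + 3*q^3 - 16*q^2 - 48*q) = (q - 4)*(q - 3)*(q^3 + 7*q^2 + 12*q) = q*(q - 4)*(q - 3)*(q^2 + 7*q + 12) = q*(q - 4)*(q - 3)*(q + 3)*(q + 4)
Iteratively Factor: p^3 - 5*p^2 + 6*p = (p)*(p^2 - 5*p + 6) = p*(p - 3)*(p - 2)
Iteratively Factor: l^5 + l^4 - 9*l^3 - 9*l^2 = (l + 1)*(l^4 - 9*l^2) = l*(l + 1)*(l^3 - 9*l) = l*(l + 1)*(l + 3)*(l^2 - 3*l) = l*(l - 3)*(l + 1)*(l + 3)*(l)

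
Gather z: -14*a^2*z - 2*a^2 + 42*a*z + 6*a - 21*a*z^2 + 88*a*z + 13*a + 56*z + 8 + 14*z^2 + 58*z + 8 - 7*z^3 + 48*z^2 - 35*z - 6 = -2*a^2 + 19*a - 7*z^3 + z^2*(62 - 21*a) + z*(-14*a^2 + 130*a + 79) + 10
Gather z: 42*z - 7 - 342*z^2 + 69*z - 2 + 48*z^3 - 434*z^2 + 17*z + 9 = 48*z^3 - 776*z^2 + 128*z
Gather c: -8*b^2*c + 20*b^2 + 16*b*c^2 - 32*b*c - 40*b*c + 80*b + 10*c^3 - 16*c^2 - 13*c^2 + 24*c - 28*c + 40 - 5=20*b^2 + 80*b + 10*c^3 + c^2*(16*b - 29) + c*(-8*b^2 - 72*b - 4) + 35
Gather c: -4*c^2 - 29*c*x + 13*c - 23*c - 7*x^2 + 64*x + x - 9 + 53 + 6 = -4*c^2 + c*(-29*x - 10) - 7*x^2 + 65*x + 50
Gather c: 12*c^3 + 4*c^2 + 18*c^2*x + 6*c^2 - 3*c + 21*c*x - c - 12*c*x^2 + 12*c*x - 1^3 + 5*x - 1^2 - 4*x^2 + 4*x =12*c^3 + c^2*(18*x + 10) + c*(-12*x^2 + 33*x - 4) - 4*x^2 + 9*x - 2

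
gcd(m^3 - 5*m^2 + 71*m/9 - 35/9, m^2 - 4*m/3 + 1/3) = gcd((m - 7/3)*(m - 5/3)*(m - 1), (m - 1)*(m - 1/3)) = m - 1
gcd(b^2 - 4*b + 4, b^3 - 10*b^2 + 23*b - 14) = b - 2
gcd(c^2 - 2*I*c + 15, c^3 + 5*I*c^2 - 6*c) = c + 3*I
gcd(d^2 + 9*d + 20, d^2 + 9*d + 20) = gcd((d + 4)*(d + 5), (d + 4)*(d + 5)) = d^2 + 9*d + 20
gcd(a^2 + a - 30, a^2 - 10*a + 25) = a - 5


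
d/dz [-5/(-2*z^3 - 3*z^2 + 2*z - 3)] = 10*(-3*z^2 - 3*z + 1)/(2*z^3 + 3*z^2 - 2*z + 3)^2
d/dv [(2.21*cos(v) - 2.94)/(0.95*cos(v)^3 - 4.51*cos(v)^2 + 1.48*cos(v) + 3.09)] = (4.199*cos(v)^3 - 18.3461*cos(v)^2 + 26.5188*cos(v) - 11.1801)*sin(v)/(0.9025*cos(v)^6 - 8.569*cos(v)^5 + 23.1521*cos(v)^4 - 7.4786*cos(v)^3 - 25.6814*cos(v)^2 + 9.1464*cos(v) + 9.5481)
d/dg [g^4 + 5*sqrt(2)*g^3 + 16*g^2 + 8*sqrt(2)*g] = 4*g^3 + 15*sqrt(2)*g^2 + 32*g + 8*sqrt(2)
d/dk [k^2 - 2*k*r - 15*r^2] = 2*k - 2*r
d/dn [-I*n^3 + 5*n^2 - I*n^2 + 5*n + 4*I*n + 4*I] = -3*I*n^2 + 2*n*(5 - I) + 5 + 4*I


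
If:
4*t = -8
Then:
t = -2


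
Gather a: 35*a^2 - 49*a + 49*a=35*a^2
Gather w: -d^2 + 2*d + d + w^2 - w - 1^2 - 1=-d^2 + 3*d + w^2 - w - 2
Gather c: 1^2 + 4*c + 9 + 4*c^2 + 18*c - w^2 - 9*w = 4*c^2 + 22*c - w^2 - 9*w + 10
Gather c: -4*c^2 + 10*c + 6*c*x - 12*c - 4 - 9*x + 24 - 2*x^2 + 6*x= -4*c^2 + c*(6*x - 2) - 2*x^2 - 3*x + 20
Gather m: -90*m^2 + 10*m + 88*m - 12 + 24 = -90*m^2 + 98*m + 12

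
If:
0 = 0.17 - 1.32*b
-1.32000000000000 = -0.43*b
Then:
No Solution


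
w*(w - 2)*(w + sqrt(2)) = w^3 - 2*w^2 + sqrt(2)*w^2 - 2*sqrt(2)*w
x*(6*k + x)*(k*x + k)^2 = 6*k^3*x^3 + 12*k^3*x^2 + 6*k^3*x + k^2*x^4 + 2*k^2*x^3 + k^2*x^2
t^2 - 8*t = t*(t - 8)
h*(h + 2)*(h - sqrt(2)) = h^3 - sqrt(2)*h^2 + 2*h^2 - 2*sqrt(2)*h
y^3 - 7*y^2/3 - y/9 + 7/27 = (y - 7/3)*(y - 1/3)*(y + 1/3)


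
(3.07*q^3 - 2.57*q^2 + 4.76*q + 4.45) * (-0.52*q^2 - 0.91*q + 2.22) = -1.5964*q^5 - 1.4573*q^4 + 6.6789*q^3 - 12.351*q^2 + 6.5177*q + 9.879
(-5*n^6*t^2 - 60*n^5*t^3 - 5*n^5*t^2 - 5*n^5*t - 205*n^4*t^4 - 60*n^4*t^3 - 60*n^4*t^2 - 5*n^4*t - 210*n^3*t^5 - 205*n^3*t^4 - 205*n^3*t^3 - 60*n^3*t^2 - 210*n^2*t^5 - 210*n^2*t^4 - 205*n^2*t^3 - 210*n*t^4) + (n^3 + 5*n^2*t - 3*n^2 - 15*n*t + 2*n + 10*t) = -5*n^6*t^2 - 60*n^5*t^3 - 5*n^5*t^2 - 5*n^5*t - 205*n^4*t^4 - 60*n^4*t^3 - 60*n^4*t^2 - 5*n^4*t - 210*n^3*t^5 - 205*n^3*t^4 - 205*n^3*t^3 - 60*n^3*t^2 + n^3 - 210*n^2*t^5 - 210*n^2*t^4 - 205*n^2*t^3 + 5*n^2*t - 3*n^2 - 210*n*t^4 - 15*n*t + 2*n + 10*t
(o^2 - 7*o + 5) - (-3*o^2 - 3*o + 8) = 4*o^2 - 4*o - 3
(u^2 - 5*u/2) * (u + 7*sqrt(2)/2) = u^3 - 5*u^2/2 + 7*sqrt(2)*u^2/2 - 35*sqrt(2)*u/4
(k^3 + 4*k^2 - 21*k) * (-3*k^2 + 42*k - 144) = -3*k^5 + 30*k^4 + 87*k^3 - 1458*k^2 + 3024*k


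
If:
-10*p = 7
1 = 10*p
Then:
No Solution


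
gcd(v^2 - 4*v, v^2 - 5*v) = v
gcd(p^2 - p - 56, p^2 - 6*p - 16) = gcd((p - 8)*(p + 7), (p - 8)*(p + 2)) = p - 8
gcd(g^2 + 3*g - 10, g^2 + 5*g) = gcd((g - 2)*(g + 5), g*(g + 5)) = g + 5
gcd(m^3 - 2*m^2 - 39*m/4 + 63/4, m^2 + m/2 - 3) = m - 3/2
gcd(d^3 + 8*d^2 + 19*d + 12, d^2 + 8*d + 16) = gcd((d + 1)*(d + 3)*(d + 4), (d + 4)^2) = d + 4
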